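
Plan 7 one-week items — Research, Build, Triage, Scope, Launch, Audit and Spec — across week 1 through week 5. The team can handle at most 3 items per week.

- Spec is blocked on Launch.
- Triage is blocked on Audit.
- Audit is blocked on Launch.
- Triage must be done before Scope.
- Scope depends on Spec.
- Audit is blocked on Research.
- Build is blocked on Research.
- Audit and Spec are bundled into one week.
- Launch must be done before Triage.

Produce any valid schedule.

Scope in week 4; Audit in week 2; Launch in week 1; Triage in week 3; Research in week 1; Build in week 2; Spec in week 2

Checking: Launch(week 1) before Spec(week 2); Research(week 1) before Audit(week 2); Spec(week 2) before Scope(week 4); Launch(week 1) before Audit(week 2); Research(week 1) before Build(week 2); Audit(week 2) before Triage(week 3); Launch(week 1) before Triage(week 3); Triage(week 3) before Scope(week 4); Audit = Spec = week 2; max 3 per week (cap 3).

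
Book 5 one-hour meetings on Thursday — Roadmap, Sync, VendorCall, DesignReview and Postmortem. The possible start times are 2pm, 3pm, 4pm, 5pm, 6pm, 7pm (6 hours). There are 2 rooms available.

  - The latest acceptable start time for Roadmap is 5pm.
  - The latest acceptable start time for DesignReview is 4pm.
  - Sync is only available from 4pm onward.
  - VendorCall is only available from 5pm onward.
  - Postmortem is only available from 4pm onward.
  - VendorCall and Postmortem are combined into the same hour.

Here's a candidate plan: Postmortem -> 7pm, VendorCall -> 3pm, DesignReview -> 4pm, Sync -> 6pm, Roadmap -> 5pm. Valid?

No — it violates: VendorCall is only available from 5pm onward

The latest acceptable start time for Roadmap is 5pm — holds.
VendorCall is only available from 5pm onward — violated.
The latest acceptable start time for DesignReview is 4pm — holds.
There are 2 rooms available — holds.
Postmortem is only available from 4pm onward — holds.
Sync is only available from 4pm onward — holds.
VendorCall and Postmortem are combined into the same hour — violated.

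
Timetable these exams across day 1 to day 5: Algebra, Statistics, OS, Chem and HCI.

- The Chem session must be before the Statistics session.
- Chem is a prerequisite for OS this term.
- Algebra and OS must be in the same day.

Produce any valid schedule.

Chem -> day 1; HCI -> day 1; Statistics -> day 2; OS -> day 2; Algebra -> day 2

Checking: Chem(day 1) before OS(day 2); Chem(day 1) before Statistics(day 2); Algebra = OS = day 2.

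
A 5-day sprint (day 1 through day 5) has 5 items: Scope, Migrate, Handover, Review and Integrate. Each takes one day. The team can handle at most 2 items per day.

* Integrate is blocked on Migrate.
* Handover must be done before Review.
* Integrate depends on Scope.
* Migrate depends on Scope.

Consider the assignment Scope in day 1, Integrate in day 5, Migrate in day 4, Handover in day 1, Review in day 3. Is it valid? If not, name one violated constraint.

Migrate depends on Scope — holds.
Integrate is blocked on Migrate — holds.
Handover must be done before Review — holds.
Integrate depends on Scope — holds.
The team can handle at most 2 items per day — holds.

Valid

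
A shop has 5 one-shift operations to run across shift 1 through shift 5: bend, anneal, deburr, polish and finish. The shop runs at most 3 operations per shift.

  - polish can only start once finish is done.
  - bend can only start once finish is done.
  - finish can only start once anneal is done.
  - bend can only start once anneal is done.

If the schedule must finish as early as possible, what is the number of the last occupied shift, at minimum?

shift 3

The precedence chain requires at least 3 distinct shifts.
With at most 3 per shift and 5 operations, at least 2 shifts are needed.
3 works (last occupied shift: shift 3): for example deburr=shift 1, anneal=shift 1, finish=shift 2, bend=shift 3, polish=shift 3.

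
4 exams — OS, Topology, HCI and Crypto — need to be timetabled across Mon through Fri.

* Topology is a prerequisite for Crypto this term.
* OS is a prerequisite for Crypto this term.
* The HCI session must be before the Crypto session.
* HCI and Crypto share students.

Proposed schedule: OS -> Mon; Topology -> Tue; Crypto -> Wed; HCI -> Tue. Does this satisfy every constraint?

OS is a prerequisite for Crypto this term — holds.
Topology is a prerequisite for Crypto this term — holds.
HCI and Crypto share students — holds.
The HCI session must be before the Crypto session — holds.

Yes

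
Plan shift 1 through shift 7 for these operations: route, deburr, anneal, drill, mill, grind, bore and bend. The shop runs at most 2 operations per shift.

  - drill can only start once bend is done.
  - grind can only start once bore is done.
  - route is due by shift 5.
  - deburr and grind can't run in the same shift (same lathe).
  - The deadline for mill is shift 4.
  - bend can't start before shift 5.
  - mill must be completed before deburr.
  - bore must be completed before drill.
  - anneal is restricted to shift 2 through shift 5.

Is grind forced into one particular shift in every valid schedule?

No

grind can be shift 2 (e.g. deburr=shift 3; bore=shift 1; drill=shift 6; route=shift 3; anneal=shift 2; bend=shift 5; mill=shift 1; grind=shift 2) or shift 3 (e.g. grind -> shift 3, bend -> shift 5, bore -> shift 2, deburr -> shift 4, mill -> shift 1, anneal -> shift 2, drill -> shift 6, route -> shift 1).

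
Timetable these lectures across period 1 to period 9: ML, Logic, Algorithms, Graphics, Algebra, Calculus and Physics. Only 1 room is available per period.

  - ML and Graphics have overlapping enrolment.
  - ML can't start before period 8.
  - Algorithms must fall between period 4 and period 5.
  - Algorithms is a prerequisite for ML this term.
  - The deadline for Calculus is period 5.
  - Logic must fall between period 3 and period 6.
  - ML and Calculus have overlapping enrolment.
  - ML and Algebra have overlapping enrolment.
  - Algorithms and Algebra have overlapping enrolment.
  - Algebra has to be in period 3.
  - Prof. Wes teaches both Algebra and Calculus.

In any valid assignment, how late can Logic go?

Logic is available from period 3; Logic's own window allows nothing later than period 6.
Logic at period 6 is achievable: Logic=period 6, Algorithms=period 4, ML=period 8, Physics=period 5, Algebra=period 3, Graphics=period 2, Calculus=period 1.

period 6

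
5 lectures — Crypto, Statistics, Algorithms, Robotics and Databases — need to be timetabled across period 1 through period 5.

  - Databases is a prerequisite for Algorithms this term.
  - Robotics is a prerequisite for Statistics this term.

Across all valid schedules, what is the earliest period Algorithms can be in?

Precedence pushes Algorithms to at least period 2.
Algorithms at period 2 is achievable: Databases -> period 1, Robotics -> period 1, Crypto -> period 1, Statistics -> period 2, Algorithms -> period 2.

period 2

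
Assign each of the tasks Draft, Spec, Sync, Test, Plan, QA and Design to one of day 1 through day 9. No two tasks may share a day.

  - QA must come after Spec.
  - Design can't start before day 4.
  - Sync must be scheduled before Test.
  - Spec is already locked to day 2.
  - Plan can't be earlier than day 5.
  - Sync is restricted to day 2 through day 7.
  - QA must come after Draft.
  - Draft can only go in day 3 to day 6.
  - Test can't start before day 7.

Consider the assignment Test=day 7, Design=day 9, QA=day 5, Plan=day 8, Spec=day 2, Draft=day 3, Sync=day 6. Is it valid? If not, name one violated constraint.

Spec is already locked to day 2 — holds.
Design can't start before day 4 — holds.
Plan can't be earlier than day 5 — holds.
Sync must be scheduled before Test — holds.
No two tasks may share a day — holds.
Test can't start before day 7 — holds.
QA must come after Draft — holds.
Draft can only go in day 3 to day 6 — holds.
Sync is restricted to day 2 through day 7 — holds.
QA must come after Spec — holds.

Yes, all constraints hold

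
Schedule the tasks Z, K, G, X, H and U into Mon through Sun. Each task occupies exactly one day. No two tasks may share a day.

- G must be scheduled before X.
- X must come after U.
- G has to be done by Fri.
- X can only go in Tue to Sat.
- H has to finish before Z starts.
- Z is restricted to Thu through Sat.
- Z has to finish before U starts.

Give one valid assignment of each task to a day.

G=Mon; H=Tue; U=Fri; X=Sat; Z=Thu; K=Wed

Checking: H(Tue) before Z(Thu); G(Mon) before X(Sat); Z(Thu) before U(Fri); U(Fri) before X(Sat); X=Sat in [Tue,Sat]; G=Mon in [Mon,Fri]; Z=Thu in [Thu,Sat]; max 1 per day (cap 1).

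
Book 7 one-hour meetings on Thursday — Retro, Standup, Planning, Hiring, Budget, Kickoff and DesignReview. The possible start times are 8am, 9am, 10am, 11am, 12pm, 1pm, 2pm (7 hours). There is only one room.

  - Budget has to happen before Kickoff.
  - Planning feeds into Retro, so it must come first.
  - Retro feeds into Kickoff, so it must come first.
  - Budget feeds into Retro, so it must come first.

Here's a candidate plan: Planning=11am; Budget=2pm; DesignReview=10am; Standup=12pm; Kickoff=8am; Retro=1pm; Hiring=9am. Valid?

Invalid. Budget has to happen before Kickoff.

There is only one room — holds.
Budget feeds into Retro, so it must come first — violated.
Retro feeds into Kickoff, so it must come first — violated.
Budget has to happen before Kickoff — violated.
Planning feeds into Retro, so it must come first — holds.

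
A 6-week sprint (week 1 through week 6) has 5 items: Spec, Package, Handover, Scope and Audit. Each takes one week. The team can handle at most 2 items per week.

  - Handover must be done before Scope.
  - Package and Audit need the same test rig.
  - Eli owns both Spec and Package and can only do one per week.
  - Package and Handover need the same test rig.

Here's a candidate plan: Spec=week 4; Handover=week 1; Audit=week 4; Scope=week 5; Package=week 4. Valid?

No — it violates: Eli owns both Spec and Package and can only do one per week

Handover must be done before Scope — holds.
Package and Handover need the same test rig — holds.
The team can handle at most 2 items per week — violated.
Package and Audit need the same test rig — violated.
Eli owns both Spec and Package and can only do one per week — violated.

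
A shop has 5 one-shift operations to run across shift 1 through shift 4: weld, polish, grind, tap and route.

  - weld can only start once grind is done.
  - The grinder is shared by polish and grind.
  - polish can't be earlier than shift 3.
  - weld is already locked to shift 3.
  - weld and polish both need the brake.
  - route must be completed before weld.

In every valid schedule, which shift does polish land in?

polish's window is shift 3–shift 4.
weld is fixed at shift 3, and polish can't share a shift with weld.
So polish must be shift 4.

shift 4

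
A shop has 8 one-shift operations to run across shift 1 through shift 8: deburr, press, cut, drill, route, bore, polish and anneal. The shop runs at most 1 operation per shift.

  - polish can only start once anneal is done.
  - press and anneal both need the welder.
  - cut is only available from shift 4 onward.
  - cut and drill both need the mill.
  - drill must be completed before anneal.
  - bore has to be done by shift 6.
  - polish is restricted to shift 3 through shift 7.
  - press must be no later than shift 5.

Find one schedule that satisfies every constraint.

route in shift 8, press in shift 4, bore in shift 6, deburr in shift 7, cut in shift 5, polish in shift 3, drill in shift 1, anneal in shift 2

Checking: anneal(shift 2) before polish(shift 3); drill(shift 1) before anneal(shift 2); cut(shift 5) != drill(shift 1); press(shift 4) != anneal(shift 2); press=shift 4 in [shift 1,shift 5]; cut=shift 5 in [shift 4,shift 8]; polish=shift 3 in [shift 3,shift 7]; bore=shift 6 in [shift 1,shift 6]; max 1 per shift (cap 1).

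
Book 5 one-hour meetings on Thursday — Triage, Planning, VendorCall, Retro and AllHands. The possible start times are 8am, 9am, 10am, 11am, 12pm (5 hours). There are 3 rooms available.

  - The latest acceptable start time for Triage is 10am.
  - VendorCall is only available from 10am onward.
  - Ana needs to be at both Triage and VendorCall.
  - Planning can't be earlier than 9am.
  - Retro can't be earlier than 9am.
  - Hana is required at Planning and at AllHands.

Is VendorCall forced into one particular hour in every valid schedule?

VendorCall can be 10am (e.g. VendorCall -> 10am, Planning -> 9am, Retro -> 9am, Triage -> 8am, AllHands -> 8am) or 11am (e.g. Planning=9am, Triage=8am, VendorCall=11am, Retro=9am, AllHands=8am).

No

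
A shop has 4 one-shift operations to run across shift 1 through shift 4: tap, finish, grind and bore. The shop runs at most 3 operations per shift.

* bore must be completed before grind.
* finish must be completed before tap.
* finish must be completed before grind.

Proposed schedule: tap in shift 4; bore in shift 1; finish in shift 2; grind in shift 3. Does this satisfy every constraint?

Yes

The shop runs at most 3 operations per shift — holds.
finish must be completed before grind — holds.
finish must be completed before tap — holds.
bore must be completed before grind — holds.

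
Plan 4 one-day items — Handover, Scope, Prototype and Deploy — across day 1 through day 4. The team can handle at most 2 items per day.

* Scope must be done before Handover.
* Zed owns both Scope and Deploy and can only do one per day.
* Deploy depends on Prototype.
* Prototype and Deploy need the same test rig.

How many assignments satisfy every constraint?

32

Splitting on Handover: it can be day 2 (6), day 3 (11), day 4 (15). Listing each branch's schedules as (Scope, Prototype, Deploy) by day number:
Handover=day 2: (1,1,2) (1,1,3) (1,1,4) (1,2,3) (1,2,4) (1,3,4) — 6.
Handover=day 3: (1,1,2) (1,1,3) (1,1,4) (1,2,3) (1,2,4) (1,3,4) (2,1,3) (2,1,4) (2,2,3) (2,2,4) (2,3,4) — 11.
Handover=day 4: (1,1,2) (1,1,3) (1,1,4) (1,2,3) (1,2,4) (1,3,4) (2,1,3) (2,1,4) (2,2,3) (2,2,4) (2,3,4) (3,1,2) (3,1,4) (3,2,4) (3,3,4) — 15.
Summing: 6 + 11 + 15 = 32.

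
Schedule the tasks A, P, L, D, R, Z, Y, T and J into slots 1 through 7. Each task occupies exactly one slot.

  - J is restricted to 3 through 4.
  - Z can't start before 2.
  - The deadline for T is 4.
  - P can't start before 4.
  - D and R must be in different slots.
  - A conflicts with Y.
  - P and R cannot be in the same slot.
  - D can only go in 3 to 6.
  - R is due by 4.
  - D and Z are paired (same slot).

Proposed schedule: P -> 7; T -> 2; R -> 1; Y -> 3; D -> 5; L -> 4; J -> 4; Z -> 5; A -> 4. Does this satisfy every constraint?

A conflicts with Y — holds.
Z can't start before 2 — holds.
The deadline for T is 4 — holds.
J is restricted to 3 through 4 — holds.
R is due by 4 — holds.
P and R cannot be in the same slot — holds.
D and Z are paired (same slot) — holds.
D and R must be in different slots — holds.
D can only go in 3 to 6 — holds.
P can't start before 4 — holds.

Yes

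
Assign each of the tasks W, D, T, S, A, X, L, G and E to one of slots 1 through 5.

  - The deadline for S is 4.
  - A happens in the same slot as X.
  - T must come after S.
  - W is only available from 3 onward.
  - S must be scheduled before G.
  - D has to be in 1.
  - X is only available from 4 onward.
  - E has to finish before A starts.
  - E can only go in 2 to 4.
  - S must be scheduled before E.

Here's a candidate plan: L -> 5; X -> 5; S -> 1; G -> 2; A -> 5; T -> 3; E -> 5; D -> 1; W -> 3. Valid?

S must be scheduled before G — holds.
The deadline for S is 4 — holds.
D has to be in 1 — holds.
X is only available from 4 onward — holds.
E can only go in 2 to 4 — violated.
W is only available from 3 onward — holds.
S must be scheduled before E — holds.
T must come after S — holds.
E has to finish before A starts — violated.
A happens in the same slot as X — holds.

No. E can only go in 2 to 4 is not satisfied.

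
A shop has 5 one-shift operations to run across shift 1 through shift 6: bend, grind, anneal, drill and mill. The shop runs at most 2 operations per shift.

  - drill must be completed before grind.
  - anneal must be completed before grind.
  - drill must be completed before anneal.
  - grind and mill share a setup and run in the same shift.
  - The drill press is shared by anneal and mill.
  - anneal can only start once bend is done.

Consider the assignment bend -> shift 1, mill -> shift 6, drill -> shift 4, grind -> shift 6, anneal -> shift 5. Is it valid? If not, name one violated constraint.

Yes

The shop runs at most 2 operations per shift — holds.
drill must be completed before anneal — holds.
anneal must be completed before grind — holds.
grind and mill share a setup and run in the same shift — holds.
drill must be completed before grind — holds.
anneal can only start once bend is done — holds.
The drill press is shared by anneal and mill — holds.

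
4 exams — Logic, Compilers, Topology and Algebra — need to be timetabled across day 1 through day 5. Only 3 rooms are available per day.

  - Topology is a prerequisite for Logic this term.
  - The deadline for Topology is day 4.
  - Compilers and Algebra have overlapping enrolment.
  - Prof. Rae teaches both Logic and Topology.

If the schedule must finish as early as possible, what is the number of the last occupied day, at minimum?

2

The precedence chain requires at least 2 distinct days.
With at most 3 per day and 4 exams, at least 2 days are needed.
2 works (last occupied day: day 2): for example Topology in day 1; Algebra in day 2; Compilers in day 1; Logic in day 2.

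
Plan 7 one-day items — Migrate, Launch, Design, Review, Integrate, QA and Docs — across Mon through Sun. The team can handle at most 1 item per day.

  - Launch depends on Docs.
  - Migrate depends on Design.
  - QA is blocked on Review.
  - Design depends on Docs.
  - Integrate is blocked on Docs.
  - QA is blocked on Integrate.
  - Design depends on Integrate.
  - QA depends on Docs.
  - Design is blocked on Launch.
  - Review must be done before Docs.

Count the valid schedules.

Splitting on Migrate: it can be Sat (2), Sun (5). Listing each branch's schedules as (Launch, Design, Review, Integrate, QA, Docs):
Migrate=Sat: (Wed,Fri,Mon,Thu,Sun,Tue) (Thu,Fri,Mon,Wed,Sun,Tue) — 2.
Migrate=Sun: (Wed,Fri,Mon,Thu,Sat,Tue) (Wed,Sat,Mon,Thu,Fri,Tue) (Thu,Fri,Mon,Wed,Sat,Tue) (Thu,Sat,Mon,Wed,Fri,Tue) (Fri,Sat,Mon,Wed,Thu,Tue) — 5.
Summing: 2 + 5 = 7.

7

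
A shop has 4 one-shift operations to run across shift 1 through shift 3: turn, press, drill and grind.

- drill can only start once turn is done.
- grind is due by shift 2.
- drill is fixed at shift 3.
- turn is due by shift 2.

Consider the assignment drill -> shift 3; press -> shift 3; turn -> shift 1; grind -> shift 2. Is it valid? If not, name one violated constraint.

Yes

turn is due by shift 2 — holds.
grind is due by shift 2 — holds.
drill can only start once turn is done — holds.
drill is fixed at shift 3 — holds.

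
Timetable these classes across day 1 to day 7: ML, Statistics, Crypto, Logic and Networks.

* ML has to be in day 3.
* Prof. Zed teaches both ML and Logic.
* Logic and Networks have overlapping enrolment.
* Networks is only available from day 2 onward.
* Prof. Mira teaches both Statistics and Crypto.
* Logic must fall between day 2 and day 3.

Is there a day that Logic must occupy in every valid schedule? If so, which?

Logic's window is day 2–day 3.
ML is fixed at day 3, and Logic can't share a day with ML.
So Logic must be day 2.

day 2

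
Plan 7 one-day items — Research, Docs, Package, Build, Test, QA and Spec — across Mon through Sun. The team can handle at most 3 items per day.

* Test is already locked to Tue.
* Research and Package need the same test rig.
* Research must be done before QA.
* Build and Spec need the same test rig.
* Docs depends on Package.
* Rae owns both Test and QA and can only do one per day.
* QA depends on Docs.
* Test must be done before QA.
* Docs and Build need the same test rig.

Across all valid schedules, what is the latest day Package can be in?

Downstream work caps Package at Fri.
Package at Fri is achievable: Spec in Tue; Package in Fri; Research in Mon; Test in Tue; Docs in Sat; Build in Mon; QA in Sun.

Fri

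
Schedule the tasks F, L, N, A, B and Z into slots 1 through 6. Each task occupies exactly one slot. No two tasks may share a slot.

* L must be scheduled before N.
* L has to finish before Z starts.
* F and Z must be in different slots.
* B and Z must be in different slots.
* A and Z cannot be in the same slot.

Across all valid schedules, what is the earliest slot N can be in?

Precedence pushes N to at least 2.
N at 2 is achievable: F in 4; A in 5; L in 1; Z in 3; N in 2; B in 6.

2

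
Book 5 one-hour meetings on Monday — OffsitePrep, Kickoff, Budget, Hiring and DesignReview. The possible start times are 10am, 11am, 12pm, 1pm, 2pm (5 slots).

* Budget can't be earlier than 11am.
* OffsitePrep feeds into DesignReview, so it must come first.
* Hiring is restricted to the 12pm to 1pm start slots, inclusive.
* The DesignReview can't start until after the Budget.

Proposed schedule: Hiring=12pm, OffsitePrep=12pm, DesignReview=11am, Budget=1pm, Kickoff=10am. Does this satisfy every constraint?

OffsitePrep feeds into DesignReview, so it must come first — violated.
Hiring is restricted to the 12pm to 1pm start slots, inclusive — holds.
The DesignReview can't start until after the Budget — violated.
Budget can't be earlier than 11am — holds.

No. The DesignReview can't start until after the Budget is not satisfied.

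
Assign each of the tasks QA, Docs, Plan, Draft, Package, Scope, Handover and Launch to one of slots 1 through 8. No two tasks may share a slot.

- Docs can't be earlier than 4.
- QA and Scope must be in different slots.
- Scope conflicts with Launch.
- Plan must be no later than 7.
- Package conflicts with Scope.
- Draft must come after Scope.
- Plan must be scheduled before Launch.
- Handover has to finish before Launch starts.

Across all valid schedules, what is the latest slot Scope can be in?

Downstream work caps Scope at 7.
Scope at 7 is achievable: Plan=1, Handover=2, QA=5, Package=6, Draft=8, Scope=7, Launch=3, Docs=4.

7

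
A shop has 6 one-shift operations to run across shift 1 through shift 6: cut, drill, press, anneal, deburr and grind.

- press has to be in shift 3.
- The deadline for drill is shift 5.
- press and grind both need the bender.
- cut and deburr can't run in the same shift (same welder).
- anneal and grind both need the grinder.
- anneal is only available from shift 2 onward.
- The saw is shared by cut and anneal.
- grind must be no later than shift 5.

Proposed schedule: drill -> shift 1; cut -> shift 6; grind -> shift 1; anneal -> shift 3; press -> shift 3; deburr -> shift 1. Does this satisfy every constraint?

Yes, all constraints hold

press has to be in shift 3 — holds.
The deadline for drill is shift 5 — holds.
The saw is shared by cut and anneal — holds.
anneal is only available from shift 2 onward — holds.
anneal and grind both need the grinder — holds.
grind must be no later than shift 5 — holds.
cut and deburr can't run in the same shift (same welder) — holds.
press and grind both need the bender — holds.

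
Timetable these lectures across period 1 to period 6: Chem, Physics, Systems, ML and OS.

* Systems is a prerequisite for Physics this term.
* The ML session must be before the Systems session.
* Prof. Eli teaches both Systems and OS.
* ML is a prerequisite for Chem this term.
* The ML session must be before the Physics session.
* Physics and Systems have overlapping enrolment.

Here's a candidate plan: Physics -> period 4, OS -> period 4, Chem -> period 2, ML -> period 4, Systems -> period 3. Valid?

No — it violates: ML is a prerequisite for Chem this term

The ML session must be before the Physics session — violated.
Systems is a prerequisite for Physics this term — holds.
Physics and Systems have overlapping enrolment — holds.
The ML session must be before the Systems session — violated.
Prof. Eli teaches both Systems and OS — holds.
ML is a prerequisite for Chem this term — violated.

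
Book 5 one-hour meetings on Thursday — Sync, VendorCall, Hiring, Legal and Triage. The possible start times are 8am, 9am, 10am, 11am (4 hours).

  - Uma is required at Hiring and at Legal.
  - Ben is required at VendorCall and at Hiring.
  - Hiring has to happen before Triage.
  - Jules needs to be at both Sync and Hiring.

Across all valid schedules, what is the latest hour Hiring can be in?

Downstream work caps Hiring at 10am.
Hiring at 10am is achievable: Triage -> 11am, Legal -> 8am, VendorCall -> 8am, Hiring -> 10am, Sync -> 8am.

10am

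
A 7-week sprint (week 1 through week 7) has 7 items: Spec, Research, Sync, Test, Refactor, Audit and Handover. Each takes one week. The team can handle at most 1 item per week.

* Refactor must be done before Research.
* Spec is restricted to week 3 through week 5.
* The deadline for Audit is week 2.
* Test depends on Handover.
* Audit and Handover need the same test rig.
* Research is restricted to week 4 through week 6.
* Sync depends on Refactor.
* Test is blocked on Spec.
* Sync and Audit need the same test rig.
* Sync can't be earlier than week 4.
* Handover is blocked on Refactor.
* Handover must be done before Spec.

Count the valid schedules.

Splitting on Spec: it can be week 4 (8), week 5 (6). Listing each branch's schedules as (Research, Sync, Test, Refactor, Audit, Handover) by week number:
Spec=week 4: (5,6,7,1,2,3) (5,6,7,2,1,3) (5,7,6,1,2,3) (5,7,6,2,1,3) (6,5,7,1,2,3) (6,5,7,2,1,3) (6,7,5,1,2,3) (6,7,5,2,1,3) — 8.
Spec=week 5: (4,6,7,1,2,3) (4,6,7,2,1,3) (4,7,6,1,2,3) (4,7,6,2,1,3) (6,4,7,1,2,3) (6,4,7,2,1,3) — 6.
Summing: 8 + 6 = 14.

14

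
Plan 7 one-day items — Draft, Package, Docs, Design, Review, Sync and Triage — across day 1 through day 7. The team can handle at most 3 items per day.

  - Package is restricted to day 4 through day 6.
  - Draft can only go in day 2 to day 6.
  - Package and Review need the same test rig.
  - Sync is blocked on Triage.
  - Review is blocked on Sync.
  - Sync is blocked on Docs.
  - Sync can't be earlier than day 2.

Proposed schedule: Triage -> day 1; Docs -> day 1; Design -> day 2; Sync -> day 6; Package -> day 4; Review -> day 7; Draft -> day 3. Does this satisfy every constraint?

Valid

Review is blocked on Sync — holds.
Draft can only go in day 2 to day 6 — holds.
Sync can't be earlier than day 2 — holds.
Sync is blocked on Docs — holds.
Package is restricted to day 4 through day 6 — holds.
Sync is blocked on Triage — holds.
Package and Review need the same test rig — holds.
The team can handle at most 3 items per day — holds.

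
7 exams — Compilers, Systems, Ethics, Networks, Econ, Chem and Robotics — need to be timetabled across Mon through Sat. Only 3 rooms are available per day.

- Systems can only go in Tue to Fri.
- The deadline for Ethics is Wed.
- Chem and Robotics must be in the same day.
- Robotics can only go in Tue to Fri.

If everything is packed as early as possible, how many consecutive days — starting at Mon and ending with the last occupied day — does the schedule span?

3

With at most 3 per day and 7 exams, at least 3 days are needed.
Systems can't be placed before Tue — that is day 2 counting from Mon — so the schedule must run through at least 2 days.
3 works (last occupied day: Wed): for example Chem=Tue, Robotics=Tue, Networks=Mon, Ethics=Mon, Systems=Tue, Econ=Wed, Compilers=Mon.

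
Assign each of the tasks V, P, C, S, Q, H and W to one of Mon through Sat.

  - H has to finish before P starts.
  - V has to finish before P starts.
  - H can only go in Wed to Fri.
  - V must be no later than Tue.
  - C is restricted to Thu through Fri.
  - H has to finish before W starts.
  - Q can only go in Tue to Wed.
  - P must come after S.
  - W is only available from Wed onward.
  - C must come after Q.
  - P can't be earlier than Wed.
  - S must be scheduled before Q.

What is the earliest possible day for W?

W is available from Wed; precedence pushes W to at least Thu.
W at Thu is achievable: S=Mon, W=Thu, P=Thu, C=Thu, Q=Tue, V=Mon, H=Wed.

Thu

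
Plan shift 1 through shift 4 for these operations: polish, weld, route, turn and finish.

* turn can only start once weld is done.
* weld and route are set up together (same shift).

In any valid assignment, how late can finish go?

shift 4

finish at shift 4 is achievable: turn=shift 2, finish=shift 4, polish=shift 1, route=shift 1, weld=shift 1.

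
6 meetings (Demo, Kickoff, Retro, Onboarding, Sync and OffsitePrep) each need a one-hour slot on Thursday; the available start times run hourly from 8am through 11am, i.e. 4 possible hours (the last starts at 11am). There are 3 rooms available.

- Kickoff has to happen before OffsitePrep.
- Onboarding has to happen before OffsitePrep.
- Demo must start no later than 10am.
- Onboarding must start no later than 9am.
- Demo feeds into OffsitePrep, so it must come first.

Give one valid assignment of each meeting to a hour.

OffsitePrep -> 9am, Onboarding -> 8am, Retro -> 9am, Demo -> 8am, Sync -> 9am, Kickoff -> 8am

Checking: Kickoff(8am) before OffsitePrep(9am); Onboarding(8am) before OffsitePrep(9am); Demo(8am) before OffsitePrep(9am); Demo=8am in [8am,10am]; Onboarding=8am in [8am,9am]; max 3 per hour (cap 3).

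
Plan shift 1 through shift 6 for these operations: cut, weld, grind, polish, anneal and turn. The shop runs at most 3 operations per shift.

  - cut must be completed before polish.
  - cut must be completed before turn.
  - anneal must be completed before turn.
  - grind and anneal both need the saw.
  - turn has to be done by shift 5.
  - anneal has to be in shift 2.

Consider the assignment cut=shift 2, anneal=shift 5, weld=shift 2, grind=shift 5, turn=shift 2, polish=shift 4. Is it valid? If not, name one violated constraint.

No — it violates: anneal must be completed before turn

The shop runs at most 3 operations per shift — holds.
anneal must be completed before turn — violated.
turn has to be done by shift 5 — holds.
anneal has to be in shift 2 — violated.
grind and anneal both need the saw — violated.
cut must be completed before turn — violated.
cut must be completed before polish — holds.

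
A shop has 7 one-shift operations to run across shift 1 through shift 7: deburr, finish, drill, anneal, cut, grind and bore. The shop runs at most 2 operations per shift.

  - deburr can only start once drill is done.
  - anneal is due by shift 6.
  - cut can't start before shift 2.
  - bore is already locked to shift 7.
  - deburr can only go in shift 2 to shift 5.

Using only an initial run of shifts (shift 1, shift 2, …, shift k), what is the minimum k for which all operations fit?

7 shifts

The precedence chain requires at least 2 distinct shifts.
With at most 2 per shift and 7 operations, at least 4 shifts are needed.
bore can't be placed before shift 7, so the schedule must run through at least shift 7.
7 works (last occupied shift: shift 7): for example finish in shift 3; anneal in shift 1; drill in shift 1; deburr in shift 2; grind in shift 3; bore in shift 7; cut in shift 2.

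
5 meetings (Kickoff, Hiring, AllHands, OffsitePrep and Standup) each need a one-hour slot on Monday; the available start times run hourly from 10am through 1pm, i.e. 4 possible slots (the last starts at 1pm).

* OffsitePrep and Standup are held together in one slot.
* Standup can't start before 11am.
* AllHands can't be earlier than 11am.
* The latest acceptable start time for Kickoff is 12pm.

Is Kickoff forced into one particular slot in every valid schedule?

No

Kickoff can be 10am (e.g. Kickoff=10am, Standup=11am, AllHands=11am, Hiring=10am, OffsitePrep=11am) or 11am (e.g. OffsitePrep -> 11am; Kickoff -> 11am; AllHands -> 11am; Standup -> 11am; Hiring -> 10am).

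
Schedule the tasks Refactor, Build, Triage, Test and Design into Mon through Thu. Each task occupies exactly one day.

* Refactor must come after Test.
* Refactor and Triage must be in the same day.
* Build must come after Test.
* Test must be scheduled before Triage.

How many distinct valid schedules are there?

56

Splitting on Refactor: it can be Tue (12), Wed (20), Thu (24). Listing each branch's schedules as (Build, Triage, Test, Design):
Refactor=Tue: (Tue,Tue,Mon,Mon) (Tue,Tue,Mon,Tue) (Tue,Tue,Mon,Wed) (Tue,Tue,Mon,Thu) (Wed,Tue,Mon,Mon) (Wed,Tue,Mon,Tue) (Wed,Tue,Mon,Wed) (Wed,Tue,Mon,Thu) (Thu,Tue,Mon,Mon) (Thu,Tue,Mon,Tue) (Thu,Tue,Mon,Wed) (Thu,Tue,Mon,Thu) — 12.
Refactor=Wed: (Tue,Wed,Mon,Mon) (Tue,Wed,Mon,Tue) (Tue,Wed,Mon,Wed) (Tue,Wed,Mon,Thu) (Wed,Wed,Mon,Mon) (Wed,Wed,Mon,Tue) (Wed,Wed,Mon,Wed) (Wed,Wed,Mon,Thu) (Wed,Wed,Tue,Mon) (Wed,Wed,Tue,Tue) (Wed,Wed,Tue,Wed) (Wed,Wed,Tue,Thu) (Thu,Wed,Mon,Mon) (Thu,Wed,Mon,Tue) (Thu,Wed,Mon,Wed) (Thu,Wed,Mon,Thu) (Thu,Wed,Tue,Mon) (Thu,Wed,Tue,Tue) (Thu,Wed,Tue,Wed) (Thu,Wed,Tue,Thu) — 20.
Refactor=Thu: (Tue,Thu,Mon,Mon) (Tue,Thu,Mon,Tue) (Tue,Thu,Mon,Wed) (Tue,Thu,Mon,Thu) (Wed,Thu,Mon,Mon) (Wed,Thu,Mon,Tue) (Wed,Thu,Mon,Wed) (Wed,Thu,Mon,Thu) (Wed,Thu,Tue,Mon) (Wed,Thu,Tue,Tue) (Wed,Thu,Tue,Wed) (Wed,Thu,Tue,Thu) (Thu,Thu,Mon,Mon) (Thu,Thu,Mon,Tue) (Thu,Thu,Mon,Wed) (Thu,Thu,Mon,Thu) (Thu,Thu,Tue,Mon) (Thu,Thu,Tue,Tue) (Thu,Thu,Tue,Wed) (Thu,Thu,Tue,Thu) (Thu,Thu,Wed,Mon) (Thu,Thu,Wed,Tue) (Thu,Thu,Wed,Wed) (Thu,Thu,Wed,Thu) — 24.
Summing: 12 + 20 + 24 = 56.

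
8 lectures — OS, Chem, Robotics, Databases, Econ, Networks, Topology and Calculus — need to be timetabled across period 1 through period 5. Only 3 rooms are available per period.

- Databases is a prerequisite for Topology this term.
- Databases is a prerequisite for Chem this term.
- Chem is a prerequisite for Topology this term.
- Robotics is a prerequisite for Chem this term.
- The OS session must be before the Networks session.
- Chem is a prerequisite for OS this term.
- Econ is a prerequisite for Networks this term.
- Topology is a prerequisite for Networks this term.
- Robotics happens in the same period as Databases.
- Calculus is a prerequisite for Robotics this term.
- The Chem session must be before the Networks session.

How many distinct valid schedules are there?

4

Enumerating: Robotics=period 2, OS=period 4, Econ=period 1, Networks=period 5, Calculus=period 1, Topology=period 4, Databases=period 2, Chem=period 3 | Topology -> period 4; Databases -> period 2; Chem -> period 3; OS -> period 4; Econ -> period 2; Robotics -> period 2; Networks -> period 5; Calculus -> period 1 | Robotics=period 2, Topology=period 4, Networks=period 5, Econ=period 3, Databases=period 2, Calculus=period 1, OS=period 4, Chem=period 3 | Networks in period 5, Econ in period 4, Robotics in period 2, Chem in period 3, Calculus in period 1, OS in period 4, Databases in period 2, Topology in period 4.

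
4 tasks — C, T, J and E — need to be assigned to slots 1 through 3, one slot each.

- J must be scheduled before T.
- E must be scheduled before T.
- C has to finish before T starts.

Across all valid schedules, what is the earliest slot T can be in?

Precedence pushes T to at least 2.
T at 2 is achievable: E -> 1, C -> 1, T -> 2, J -> 1.

2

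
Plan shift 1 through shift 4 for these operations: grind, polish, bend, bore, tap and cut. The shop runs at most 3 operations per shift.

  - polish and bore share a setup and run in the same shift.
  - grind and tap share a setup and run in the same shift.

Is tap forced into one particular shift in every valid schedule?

tap can be shift 1 (e.g. polish in shift 2; grind in shift 1; tap in shift 1; cut in shift 2; bore in shift 2; bend in shift 1) or shift 2 (e.g. cut=shift 2, tap=shift 2, grind=shift 2, bend=shift 1, polish=shift 1, bore=shift 1).

No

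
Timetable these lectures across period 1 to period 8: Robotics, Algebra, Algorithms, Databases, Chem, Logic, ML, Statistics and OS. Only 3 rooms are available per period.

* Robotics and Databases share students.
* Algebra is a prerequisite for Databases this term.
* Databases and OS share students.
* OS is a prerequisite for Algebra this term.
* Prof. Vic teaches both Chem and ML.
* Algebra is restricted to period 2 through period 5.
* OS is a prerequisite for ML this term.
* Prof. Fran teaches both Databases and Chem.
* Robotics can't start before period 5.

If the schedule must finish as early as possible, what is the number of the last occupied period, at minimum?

period 5

The precedence chain requires at least 3 distinct periods.
With at most 3 per period and 9 lectures, at least 3 periods are needed.
Robotics can't be placed before period 5, so the schedule must run through at least period 5.
5 works (last occupied period: period 5): for example Databases=period 3, Robotics=period 5, Logic=period 2, Chem=period 1, Statistics=period 3, ML=period 2, Algebra=period 2, OS=period 1, Algorithms=period 1.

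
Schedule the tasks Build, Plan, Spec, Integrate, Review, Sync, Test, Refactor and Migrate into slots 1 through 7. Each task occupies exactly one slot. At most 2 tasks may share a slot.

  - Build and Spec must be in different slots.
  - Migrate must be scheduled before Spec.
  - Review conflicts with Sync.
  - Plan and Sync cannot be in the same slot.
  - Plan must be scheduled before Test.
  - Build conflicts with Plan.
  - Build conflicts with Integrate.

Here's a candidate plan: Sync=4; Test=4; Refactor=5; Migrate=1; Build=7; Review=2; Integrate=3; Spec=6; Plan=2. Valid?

Valid

Review conflicts with Sync — holds.
Build and Spec must be in different slots — holds.
Plan must be scheduled before Test — holds.
Build conflicts with Plan — holds.
Build conflicts with Integrate — holds.
Plan and Sync cannot be in the same slot — holds.
At most 2 tasks may share a slot — holds.
Migrate must be scheduled before Spec — holds.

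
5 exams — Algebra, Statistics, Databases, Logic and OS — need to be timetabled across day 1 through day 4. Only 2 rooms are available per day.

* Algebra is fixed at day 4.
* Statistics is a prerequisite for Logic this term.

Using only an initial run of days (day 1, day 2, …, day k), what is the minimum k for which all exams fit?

4

The precedence chain requires at least 2 distinct days.
With at most 2 per day and 5 exams, at least 3 days are needed.
Algebra can't be placed before day 4, so the schedule must run through at least day 4.
4 works (last occupied day: day 4): for example Logic=day 2; OS=day 2; Statistics=day 1; Algebra=day 4; Databases=day 1.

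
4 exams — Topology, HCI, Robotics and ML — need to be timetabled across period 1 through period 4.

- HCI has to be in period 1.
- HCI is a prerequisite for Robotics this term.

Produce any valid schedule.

Robotics in period 2; HCI in period 1; Topology in period 1; ML in period 1

Checking: HCI(period 1) before Robotics(period 2); HCI=period 1 in [period 1,period 1].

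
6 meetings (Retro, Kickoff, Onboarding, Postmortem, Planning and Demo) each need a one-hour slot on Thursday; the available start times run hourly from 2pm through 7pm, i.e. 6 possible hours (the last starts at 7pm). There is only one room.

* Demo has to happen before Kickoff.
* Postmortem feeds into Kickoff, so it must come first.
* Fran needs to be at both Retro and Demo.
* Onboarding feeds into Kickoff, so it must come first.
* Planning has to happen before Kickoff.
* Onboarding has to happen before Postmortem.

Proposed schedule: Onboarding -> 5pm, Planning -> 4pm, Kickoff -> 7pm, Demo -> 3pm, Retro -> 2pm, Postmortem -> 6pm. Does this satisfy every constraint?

Demo has to happen before Kickoff — holds.
Onboarding feeds into Kickoff, so it must come first — holds.
Postmortem feeds into Kickoff, so it must come first — holds.
There is only one room — holds.
Planning has to happen before Kickoff — holds.
Onboarding has to happen before Postmortem — holds.
Fran needs to be at both Retro and Demo — holds.

Valid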